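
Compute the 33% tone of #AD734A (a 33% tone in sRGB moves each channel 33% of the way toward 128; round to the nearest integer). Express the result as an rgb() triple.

#AD734A is rgb(173, 115, 74).
Lerp each channel 33% toward 128:
  R: 173 + 0.33×(128−173) = 173 − 14.85 = 158.15 → 158
  G: 115 + 0.33×(128−115) = 115 + 4.29 = 119.29 → 119
  B: 74 + 0.33×(128−74) = 74 + 17.82 = 91.82 → 92

rgb(158, 119, 92)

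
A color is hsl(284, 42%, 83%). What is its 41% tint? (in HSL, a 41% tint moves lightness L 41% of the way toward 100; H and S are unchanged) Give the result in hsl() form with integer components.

hsl(284, 42%, 90%)

L moves 41% from 83 toward 100: 83 + 6.97 = 89.97 → 90.
H and S are unchanged.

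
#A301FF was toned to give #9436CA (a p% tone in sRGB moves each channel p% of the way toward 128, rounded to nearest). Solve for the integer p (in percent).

#A301FF is rgb(163, 1, 255); #9436CA is rgb(148, 54, 202).
On the G channel (widest range): 54 ≈ 1 + (p/100)(128 − 1), so p ≈ 100×(54 − 1)/(128 − 1) = 5300/127 = 41.73.
p = 42 reproduces all three channels after rounding.

42%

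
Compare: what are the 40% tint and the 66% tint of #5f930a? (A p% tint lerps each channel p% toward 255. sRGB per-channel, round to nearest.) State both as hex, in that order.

#9fbe6c, #c9daac

#5f930a is rgb(95, 147, 10).
40% tint:
  R: 95 + 0.4×(255−95) = 95 + 64 = 159 → 159
  G: 147 + 43.2 = 190.2 → 190
  B: 10 + 98 = 108 → 108
  → #9fbe6c
66% tint:
  R: 95 + 105.6 = 200.6 → 201
  G: 147 + 71.28 = 218.28 → 218
  B: 10 + 0.66×(255−10) = 10 + 161.7 = 171.7 → 172
  → #c9daac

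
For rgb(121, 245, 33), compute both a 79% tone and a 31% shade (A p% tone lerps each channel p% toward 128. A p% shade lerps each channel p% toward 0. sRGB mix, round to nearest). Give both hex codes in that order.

79% tone:
  R: 121 + 0.79×(128−121) = 121 + 5.53 = 126.53 → 127
  G: 245 + 0.79×(128−245) = 245 − 92.43 = 152.57 → 153
  B: 33 + 0.79×(128−33) = 33 + 75.05 = 108.05 → 108
  → #7F996C
31% shade:
  R: 121 − 37.51 = 83.49 → 83
  G: 245 + 0.31×(0−245) = 245 − 75.95 = 169.05 → 169
  B: 33 + 0.31×(0−33) = 33 − 10.23 = 22.77 → 23
  → #53A917

#7F996C, #53A917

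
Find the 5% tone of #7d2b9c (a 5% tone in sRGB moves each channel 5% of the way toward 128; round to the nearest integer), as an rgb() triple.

#7d2b9c is rgb(125, 43, 156).
Lerp each channel 5% toward 128:
  R: 125 + 0.05×(128−125) = 125 + 0.15 = 125.15 → 125
  G: 43 + 0.05×(128−43) = 43 + 4.25 = 47.25 → 47
  B: 156 − 1.4 = 154.6 → 155

rgb(125, 47, 155)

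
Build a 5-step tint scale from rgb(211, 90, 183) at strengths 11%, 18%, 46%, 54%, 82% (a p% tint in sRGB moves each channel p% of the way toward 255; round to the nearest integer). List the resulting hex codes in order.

11%: (211 + 4.84 = 215.84→216, 90 + 18.15 = 108.15→108, 183 + 7.92 = 190.92→191) → #d86cbf
18%: (211 + 7.92 = 218.92→219, 90 + 29.7 = 119.7→120, 183 + 12.96 = 195.96→196) → #db78c4
46%: (211 + 20.24 = 231.24→231, 90 + 75.9 = 165.9→166, 183 + 33.12 = 216.12→216) → #e7a6d8
54%: (211 + 23.76 = 234.76→235, 90 + 89.1 = 179.1→179, 183 + 38.88 = 221.88→222) → #ebb3de
82%: (211 + 36.08 = 247.08→247, 90 + 135.3 = 225.3→225, 183 + 59.04 = 242.04→242) → #f7e1f2

#d86cbf, #db78c4, #e7a6d8, #ebb3de, #f7e1f2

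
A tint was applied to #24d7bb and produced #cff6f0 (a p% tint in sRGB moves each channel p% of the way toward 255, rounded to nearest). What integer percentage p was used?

#24d7bb is rgb(36, 215, 187); #cff6f0 is rgb(207, 246, 240).
On the R channel (widest range): 207 ≈ 36 + (p/100)(255 − 36), so p ≈ 100×(207 − 36)/(255 − 36) = 17100/219 = 78.08.
p = 78 reproduces all three channels after rounding.

78%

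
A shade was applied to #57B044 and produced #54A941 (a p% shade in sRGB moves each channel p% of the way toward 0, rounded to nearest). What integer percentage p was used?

#57B044 is rgb(87, 176, 68); #54A941 is rgb(84, 169, 65).
On the G channel (widest range): 169 ≈ 176 + (p/100)(0 − 176), so p ≈ 100×(169 − 176)/(0 − 176) = -700/-176 = 3.98.
p = 4 reproduces all three channels after rounding.

4%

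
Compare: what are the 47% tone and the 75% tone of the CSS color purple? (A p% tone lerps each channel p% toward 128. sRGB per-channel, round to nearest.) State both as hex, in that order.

CSS purple is rgb(128, 0, 128).
47% tone:
  R: 128 + 0 = 128 → 128
  G: 0 + 0.47×(128−0) = 0 + 60.16 = 60.16 → 60
  B: 128 + 0.47×(128−128) = 128 + 0 = 128 → 128
  → #803c80
75% tone:
  R: 128 + 0.75×(128−128) = 128 + 0 = 128 → 128
  G: 0 + 96 = 96 → 96
  B: 128 + 0 = 128 → 128
  → #806080

#803c80, #806080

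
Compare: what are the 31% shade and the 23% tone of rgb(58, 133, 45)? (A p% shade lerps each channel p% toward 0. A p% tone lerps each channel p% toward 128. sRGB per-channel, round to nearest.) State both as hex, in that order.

31% shade:
  R: 58 + 0.31×(0−58) = 58 − 17.98 = 40.02 → 40
  G: 133 + 0.31×(0−133) = 133 − 41.23 = 91.77 → 92
  B: 45 − 13.95 = 31.05 → 31
  → #285c1f
23% tone:
  R: 58 + 16.1 = 74.1 → 74
  G: 133 + 0.23×(128−133) = 133 − 1.15 = 131.85 → 132
  B: 45 + 19.09 = 64.09 → 64
  → #4a8440

#285c1f, #4a8440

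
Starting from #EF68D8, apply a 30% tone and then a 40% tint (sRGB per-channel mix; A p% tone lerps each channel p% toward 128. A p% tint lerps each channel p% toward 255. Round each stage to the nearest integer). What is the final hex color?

#EF68D8 is rgb(239, 104, 216).
Lerp each channel 30% toward 128:
  R: 239 − 33.3 = 205.7 → 206
  G: 104 + 0.3×(128−104) = 104 + 7.2 = 111.2 → 111
  B: 216 + 0.3×(128−216) = 216 − 26.4 = 189.6 → 190
After the tone: rgb(206, 111, 190) = #CE6FBE.
Per channel, c → c + 0.4(255 − c):
  R: 206 + 0.4×(255−206) = 206 + 19.6 = 225.6 → 226
  G: 111 + 0.4×(255−111) = 111 + 57.6 = 168.6 → 169
  B: 190 + 26 = 216 → 216
rgb(226, 169, 216) = #E2A9D8.

#E2A9D8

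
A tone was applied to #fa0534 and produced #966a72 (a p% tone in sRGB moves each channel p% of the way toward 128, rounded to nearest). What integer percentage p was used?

#fa0534 is rgb(250, 5, 52); #966a72 is rgb(150, 106, 114).
On the G channel (widest range): 106 ≈ 5 + (p/100)(128 − 5), so p ≈ 100×(106 − 5)/(128 − 5) = 10100/123 = 82.11.
p = 82 reproduces all three channels after rounding.

82%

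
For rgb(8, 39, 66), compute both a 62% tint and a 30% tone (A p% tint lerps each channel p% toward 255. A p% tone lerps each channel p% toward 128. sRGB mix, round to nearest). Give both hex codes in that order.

#A1ADB7, #2C4255

62% tint:
  R: 8 + 153.14 = 161.14 → 161
  G: 39 + 0.62×(255−39) = 39 + 133.92 = 172.92 → 173
  B: 66 + 0.62×(255−66) = 66 + 117.18 = 183.18 → 183
  → #A1ADB7
30% tone:
  R: 8 + 0.3×(128−8) = 8 + 36 = 44 → 44
  G: 39 + 26.7 = 65.7 → 66
  B: 66 + 0.3×(128−66) = 66 + 18.6 = 84.6 → 85
  → #2C4255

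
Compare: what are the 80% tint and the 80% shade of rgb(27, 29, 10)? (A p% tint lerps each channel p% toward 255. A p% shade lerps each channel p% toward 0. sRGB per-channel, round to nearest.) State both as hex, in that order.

#d1d2ce, #050602

80% tint:
  R: 27 + 182.4 = 209.4 → 209
  G: 29 + 0.8×(255−29) = 29 + 180.8 = 209.8 → 210
  B: 10 + 196 = 206 → 206
  → #d1d2ce
80% shade:
  R: 27 + 0.8×(0−27) = 27 − 21.6 = 5.4 → 5
  G: 29 + 0.8×(0−29) = 29 − 23.2 = 5.8 → 6
  B: 10 − 8 = 2 → 2
  → #050602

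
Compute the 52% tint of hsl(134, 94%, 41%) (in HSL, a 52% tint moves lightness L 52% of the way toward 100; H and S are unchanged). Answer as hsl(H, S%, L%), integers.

L moves 52% from 41 toward 100: 41 + 30.68 = 71.68 → 72.
H and S are unchanged.

hsl(134, 94%, 72%)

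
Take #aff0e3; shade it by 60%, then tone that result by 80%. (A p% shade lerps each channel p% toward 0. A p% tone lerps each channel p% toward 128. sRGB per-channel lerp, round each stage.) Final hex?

#747a79

#aff0e3 is rgb(175, 240, 227).
Per channel, c → c + 0.6(0 − c):
  R: 175 − 105 = 70 → 70
  G: 240 + 0.6×(0−240) = 240 − 144 = 96 → 96
  B: 227 + 0.6×(0−227) = 227 − 136.2 = 90.8 → 91
After the shade: rgb(70, 96, 91) = #46605b.
Lerp each channel 80% toward 128:
  R: 70 + 46.4 = 116.4 → 116
  G: 96 + 25.6 = 121.6 → 122
  B: 91 + 0.8×(128−91) = 91 + 29.6 = 120.6 → 121
rgb(116, 122, 121) = #747a79.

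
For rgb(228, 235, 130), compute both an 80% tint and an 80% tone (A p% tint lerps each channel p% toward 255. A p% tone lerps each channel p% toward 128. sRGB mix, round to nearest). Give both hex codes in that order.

#fafbe6, #949580

80% tint:
  R: 228 + 0.8×(255−228) = 228 + 21.6 = 249.6 → 250
  G: 235 + 16 = 251 → 251
  B: 130 + 100 = 230 → 230
  → #fafbe6
80% tone:
  R: 228 + 0.8×(128−228) = 228 − 80 = 148 → 148
  G: 235 + 0.8×(128−235) = 235 − 85.6 = 149.4 → 149
  B: 130 + 0.8×(128−130) = 130 − 1.6 = 128.4 → 128
  → #949580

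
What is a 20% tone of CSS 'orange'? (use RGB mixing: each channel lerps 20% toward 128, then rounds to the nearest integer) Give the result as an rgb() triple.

CSS orange is rgb(255, 165, 0).
Per channel, c → c + 0.2(128 − c):
  R: 255 + 0.2×(128−255) = 255 − 25.4 = 229.6 → 230
  G: 165 + 0.2×(128−165) = 165 − 7.4 = 157.6 → 158
  B: 0 + 0.2×(128−0) = 0 + 25.6 = 25.6 → 26

rgb(230, 158, 26)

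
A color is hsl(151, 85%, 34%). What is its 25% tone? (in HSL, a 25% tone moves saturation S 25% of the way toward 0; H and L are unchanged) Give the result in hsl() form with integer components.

hsl(151, 64%, 34%)

S moves 25% from 85 toward 0: 85 − 21.25 = 63.75 → 64.
H and L are unchanged.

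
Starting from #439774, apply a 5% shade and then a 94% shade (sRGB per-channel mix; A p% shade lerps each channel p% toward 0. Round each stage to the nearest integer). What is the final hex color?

#040907

#439774 is rgb(67, 151, 116).
Per channel, c → c + 0.05(0 − c):
  R: 67 + 0.05×(0−67) = 67 − 3.35 = 63.65 → 64
  G: 151 − 7.55 = 143.45 → 143
  B: 116 − 5.8 = 110.2 → 110
After the shade: rgb(64, 143, 110) = #408F6E.
Per channel, c → c + 0.94(0 − c):
  R: 64 + 0.94×(0−64) = 64 − 60.16 = 3.84 → 4
  G: 143 − 134.42 = 8.58 → 9
  B: 110 + 0.94×(0−110) = 110 − 103.4 = 6.6 → 7
rgb(4, 9, 7) = #040907.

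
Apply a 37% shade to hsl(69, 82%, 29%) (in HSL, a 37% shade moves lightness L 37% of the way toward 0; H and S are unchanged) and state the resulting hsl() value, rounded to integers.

hsl(69, 82%, 18%)

L moves 37% from 29 toward 0: 29 − 10.73 = 18.27 → 18.
H and S are unchanged.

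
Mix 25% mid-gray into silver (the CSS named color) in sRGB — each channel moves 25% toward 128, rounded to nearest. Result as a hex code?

#b0b0b0

CSS silver is rgb(192, 192, 192).
A 25% tone moves each channel 25% toward 128:
  R: 192 + 0.25×(128−192) = 192 − 16 = 176 → 176
  G: 192 + 0.25×(128−192) = 192 − 16 = 176 → 176
  B: 192 − 16 = 176 → 176
rgb(176, 176, 176) = #b0b0b0.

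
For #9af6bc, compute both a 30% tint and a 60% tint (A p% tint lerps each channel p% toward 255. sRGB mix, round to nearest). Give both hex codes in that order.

#9af6bc is rgb(154, 246, 188).
30% tint:
  R: 154 + 30.3 = 184.3 → 184
  G: 246 + 0.3×(255−246) = 246 + 2.7 = 248.7 → 249
  B: 188 + 20.1 = 208.1 → 208
  → #b8f9d0
60% tint:
  R: 154 + 60.6 = 214.6 → 215
  G: 246 + 0.6×(255−246) = 246 + 5.4 = 251.4 → 251
  B: 188 + 0.6×(255−188) = 188 + 40.2 = 228.2 → 228
  → #d7fbe4

#b8f9d0, #d7fbe4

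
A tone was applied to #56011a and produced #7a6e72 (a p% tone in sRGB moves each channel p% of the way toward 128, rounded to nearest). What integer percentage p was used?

#56011a is rgb(86, 1, 26); #7a6e72 is rgb(122, 110, 114).
On the G channel (widest range): 110 ≈ 1 + (p/100)(128 − 1), so p ≈ 100×(110 − 1)/(128 − 1) = 10900/127 = 85.83.
p = 86 reproduces all three channels after rounding.

86%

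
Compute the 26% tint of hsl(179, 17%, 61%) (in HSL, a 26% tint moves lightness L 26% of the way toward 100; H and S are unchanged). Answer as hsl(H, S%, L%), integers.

hsl(179, 17%, 71%)

L moves 26% from 61 toward 100: 61 + 10.14 = 71.14 → 71.
H and S are unchanged.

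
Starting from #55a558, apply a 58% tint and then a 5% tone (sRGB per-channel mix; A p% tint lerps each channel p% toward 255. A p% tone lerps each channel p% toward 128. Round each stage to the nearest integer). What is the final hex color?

#55a558 is rgb(85, 165, 88).
Per channel, c → c + 0.58(255 − c):
  R: 85 + 98.6 = 183.6 → 184
  G: 165 + 0.58×(255−165) = 165 + 52.2 = 217.2 → 217
  B: 88 + 96.86 = 184.86 → 185
After the tint: rgb(184, 217, 185) = #b8d9b9.
A 5% tone moves each channel 5% toward 128:
  R: 184 + 0.05×(128−184) = 184 − 2.8 = 181.2 → 181
  G: 217 − 4.45 = 212.55 → 213
  B: 185 − 2.85 = 182.15 → 182
rgb(181, 213, 182) = #b5d5b6.

#b5d5b6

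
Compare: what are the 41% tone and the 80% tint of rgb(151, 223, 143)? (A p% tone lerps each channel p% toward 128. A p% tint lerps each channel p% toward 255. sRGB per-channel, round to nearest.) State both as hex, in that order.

41% tone:
  R: 151 − 9.43 = 141.57 → 142
  G: 223 + 0.41×(128−223) = 223 − 38.95 = 184.05 → 184
  B: 143 + 0.41×(128−143) = 143 − 6.15 = 136.85 → 137
  → #8eb889
80% tint:
  R: 151 + 83.2 = 234.2 → 234
  G: 223 + 25.6 = 248.6 → 249
  B: 143 + 0.8×(255−143) = 143 + 89.6 = 232.6 → 233
  → #eaf9e9

#8eb889, #eaf9e9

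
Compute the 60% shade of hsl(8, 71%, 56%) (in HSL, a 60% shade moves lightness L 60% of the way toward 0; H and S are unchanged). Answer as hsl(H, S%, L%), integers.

hsl(8, 71%, 22%)

L moves 60% from 56 toward 0: 56 − 33.6 = 22.4 → 22.
H and S are unchanged.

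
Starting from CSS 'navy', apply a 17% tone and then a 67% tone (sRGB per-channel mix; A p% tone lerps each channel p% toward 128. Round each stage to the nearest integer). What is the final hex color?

#5d5d80

CSS navy is rgb(0, 0, 128).
Per channel, c → c + 0.17(128 − c):
  R: 0 + 21.76 = 21.76 → 22
  G: 0 + 0.17×(128−0) = 0 + 21.76 = 21.76 → 22
  B: 128 + 0.17×(128−128) = 128 + 0 = 128 → 128
After the tone: rgb(22, 22, 128) = #161680.
Per channel, c → c + 0.67(128 − c):
  R: 22 + 71.02 = 93.02 → 93
  G: 22 + 0.67×(128−22) = 22 + 71.02 = 93.02 → 93
  B: 128 + 0 = 128 → 128
rgb(93, 93, 128) = #5d5d80.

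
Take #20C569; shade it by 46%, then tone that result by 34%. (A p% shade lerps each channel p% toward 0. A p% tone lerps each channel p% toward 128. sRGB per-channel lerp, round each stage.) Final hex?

#20C569 is rgb(32, 197, 105).
A 46% shade moves each channel 46% toward 0:
  R: 32 − 14.72 = 17.28 → 17
  G: 197 + 0.46×(0−197) = 197 − 90.62 = 106.38 → 106
  B: 105 − 48.3 = 56.7 → 57
After the shade: rgb(17, 106, 57) = #116A39.
Per channel, c → c + 0.34(128 − c):
  R: 17 + 0.34×(128−17) = 17 + 37.74 = 54.74 → 55
  G: 106 + 0.34×(128−106) = 106 + 7.48 = 113.48 → 113
  B: 57 + 0.34×(128−57) = 57 + 24.14 = 81.14 → 81
rgb(55, 113, 81) = #377151.

#377151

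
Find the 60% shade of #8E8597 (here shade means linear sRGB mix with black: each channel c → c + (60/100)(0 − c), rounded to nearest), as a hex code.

#39353C

#8E8597 is rgb(142, 133, 151).
A 60% shade moves each channel 60% toward 0:
  R: 142 + 0.6×(0−142) = 142 − 85.2 = 56.8 → 57
  G: 133 + 0.6×(0−133) = 133 − 79.8 = 53.2 → 53
  B: 151 + 0.6×(0−151) = 151 − 90.6 = 60.4 → 60
rgb(57, 53, 60) = #39353C.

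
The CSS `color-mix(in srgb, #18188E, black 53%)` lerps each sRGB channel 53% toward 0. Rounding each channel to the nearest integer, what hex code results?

#18188E is rgb(24, 24, 142).
Lerp each channel 53% toward 0:
  R: 24 + 0.53×(0−24) = 24 − 12.72 = 11.28 → 11
  G: 24 − 12.72 = 11.28 → 11
  B: 142 + 0.53×(0−142) = 142 − 75.26 = 66.74 → 67
rgb(11, 11, 67) = #0B0B43.

#0B0B43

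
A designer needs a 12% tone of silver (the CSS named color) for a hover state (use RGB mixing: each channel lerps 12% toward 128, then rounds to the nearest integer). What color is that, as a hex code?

#B8B8B8

CSS silver is rgb(192, 192, 192).
Lerp each channel 12% toward 128:
  R: 192 + 0.12×(128−192) = 192 − 7.68 = 184.32 → 184
  G: 192 + 0.12×(128−192) = 192 − 7.68 = 184.32 → 184
  B: 192 − 7.68 = 184.32 → 184
rgb(184, 184, 184) = #B8B8B8.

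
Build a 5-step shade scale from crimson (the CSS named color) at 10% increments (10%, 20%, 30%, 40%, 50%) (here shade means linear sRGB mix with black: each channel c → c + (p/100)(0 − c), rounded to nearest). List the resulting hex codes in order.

CSS crimson is rgb(220, 20, 60).
10%: (220 − 22 = 198→198, 20 − 2 = 18→18, 60 − 6 = 54→54) → #C61236
20%: (220 − 44 = 176→176, 20 − 4 = 16→16, 60 − 12 = 48→48) → #B01030
30%: (220 − 66 = 154→154, 20 − 6 = 14→14, 60 − 18 = 42→42) → #9A0E2A
40%: (220 − 88 = 132→132, 20 − 8 = 12→12, 60 − 24 = 36→36) → #840C24
50%: (220 − 110 = 110→110, 20 − 10 = 10→10, 60 − 30 = 30→30) → #6E0A1E

#C61236, #B01030, #9A0E2A, #840C24, #6E0A1E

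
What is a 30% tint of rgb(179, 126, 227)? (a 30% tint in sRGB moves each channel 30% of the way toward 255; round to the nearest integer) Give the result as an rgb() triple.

Lerp each channel 30% toward 255:
  R: 179 + 0.3×(255−179) = 179 + 22.8 = 201.8 → 202
  G: 126 + 0.3×(255−126) = 126 + 38.7 = 164.7 → 165
  B: 227 + 8.4 = 235.4 → 235

rgb(202, 165, 235)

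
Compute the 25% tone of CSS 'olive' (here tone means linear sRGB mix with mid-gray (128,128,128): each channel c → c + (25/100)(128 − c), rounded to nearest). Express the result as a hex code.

CSS olive is rgb(128, 128, 0).
A 25% tone moves each channel 25% toward 128:
  R: 128 + 0 = 128 → 128
  G: 128 + 0.25×(128−128) = 128 + 0 = 128 → 128
  B: 0 + 32 = 32 → 32
rgb(128, 128, 32) = #808020.

#808020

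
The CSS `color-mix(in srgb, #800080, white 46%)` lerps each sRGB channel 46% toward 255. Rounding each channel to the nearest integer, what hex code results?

#BA75BA

#800080 is rgb(128, 0, 128).
Lerp each channel 46% toward 255:
  R: 128 + 58.42 = 186.42 → 186
  G: 0 + 0.46×(255−0) = 0 + 117.3 = 117.3 → 117
  B: 128 + 0.46×(255−128) = 128 + 58.42 = 186.42 → 186
rgb(186, 117, 186) = #BA75BA.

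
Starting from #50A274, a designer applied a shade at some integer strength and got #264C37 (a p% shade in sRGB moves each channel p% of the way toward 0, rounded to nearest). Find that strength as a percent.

53%

#50A274 is rgb(80, 162, 116); #264C37 is rgb(38, 76, 55).
On the G channel (widest range): 76 ≈ 162 + (p/100)(0 − 162), so p ≈ 100×(76 − 162)/(0 − 162) = -8600/-162 = 53.09.
p = 53 reproduces all three channels after rounding.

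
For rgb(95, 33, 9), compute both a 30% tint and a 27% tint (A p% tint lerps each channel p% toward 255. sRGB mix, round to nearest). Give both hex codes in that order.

30% tint:
  R: 95 + 48 = 143 → 143
  G: 33 + 0.3×(255−33) = 33 + 66.6 = 99.6 → 100
  B: 9 + 73.8 = 82.8 → 83
  → #8F6453
27% tint:
  R: 95 + 43.2 = 138.2 → 138
  G: 33 + 0.27×(255−33) = 33 + 59.94 = 92.94 → 93
  B: 9 + 66.42 = 75.42 → 75
  → #8A5D4B

#8F6453, #8A5D4B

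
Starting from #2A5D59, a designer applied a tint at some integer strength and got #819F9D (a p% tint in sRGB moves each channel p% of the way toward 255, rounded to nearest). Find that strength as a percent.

#2A5D59 is rgb(42, 93, 89); #819F9D is rgb(129, 159, 157).
On the R channel (widest range): 129 ≈ 42 + (p/100)(255 − 42), so p ≈ 100×(129 − 42)/(255 − 42) = 8700/213 = 40.85.
p = 41 reproduces all three channels after rounding.

41%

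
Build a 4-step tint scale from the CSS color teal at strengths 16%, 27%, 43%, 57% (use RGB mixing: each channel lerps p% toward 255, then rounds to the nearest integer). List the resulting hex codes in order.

CSS teal is rgb(0, 128, 128).
16%: (0 + 40.8 = 40.8→41, 128 + 20.32 = 148.32→148, 128 + 20.32 = 148.32→148) → #299494
27%: (0 + 68.85 = 68.85→69, 128 + 34.29 = 162.29→162, 128 + 34.29 = 162.29→162) → #45a2a2
43%: (0 + 109.65 = 109.65→110, 128 + 54.61 = 182.61→183, 128 + 54.61 = 182.61→183) → #6eb7b7
57%: (0 + 145.35 = 145.35→145, 128 + 72.39 = 200.39→200, 128 + 72.39 = 200.39→200) → #91c8c8

#299494, #45a2a2, #6eb7b7, #91c8c8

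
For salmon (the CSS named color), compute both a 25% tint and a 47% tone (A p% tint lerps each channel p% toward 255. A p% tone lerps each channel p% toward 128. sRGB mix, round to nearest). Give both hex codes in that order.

CSS salmon is rgb(250, 128, 114).
25% tint:
  R: 250 + 0.25×(255−250) = 250 + 1.25 = 251.25 → 251
  G: 128 + 0.25×(255−128) = 128 + 31.75 = 159.75 → 160
  B: 114 + 0.25×(255−114) = 114 + 35.25 = 149.25 → 149
  → #fba095
47% tone:
  R: 250 + 0.47×(128−250) = 250 − 57.34 = 192.66 → 193
  G: 128 + 0.47×(128−128) = 128 + 0 = 128 → 128
  B: 114 + 0.47×(128−114) = 114 + 6.58 = 120.58 → 121
  → #c18079

#fba095, #c18079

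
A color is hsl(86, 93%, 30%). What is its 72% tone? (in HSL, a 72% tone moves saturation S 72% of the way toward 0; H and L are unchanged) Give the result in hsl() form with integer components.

S moves 72% from 93 toward 0: 93 − 66.96 = 26.04 → 26.
H and L are unchanged.

hsl(86, 26%, 30%)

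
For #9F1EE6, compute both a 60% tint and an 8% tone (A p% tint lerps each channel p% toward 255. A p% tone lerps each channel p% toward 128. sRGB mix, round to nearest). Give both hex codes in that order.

#9F1EE6 is rgb(159, 30, 230).
60% tint:
  R: 159 + 0.6×(255−159) = 159 + 57.6 = 216.6 → 217
  G: 30 + 135 = 165 → 165
  B: 230 + 15 = 245 → 245
  → #D9A5F5
8% tone:
  R: 159 − 2.48 = 156.52 → 157
  G: 30 + 0.08×(128−30) = 30 + 7.84 = 37.84 → 38
  B: 230 + 0.08×(128−230) = 230 − 8.16 = 221.84 → 222
  → #9D26DE

#D9A5F5, #9D26DE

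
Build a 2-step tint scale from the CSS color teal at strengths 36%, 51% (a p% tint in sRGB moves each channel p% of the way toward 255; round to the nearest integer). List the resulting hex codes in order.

CSS teal is rgb(0, 128, 128).
36%: (0 + 91.8 = 91.8→92, 128 + 45.72 = 173.72→174, 128 + 45.72 = 173.72→174) → #5caeae
51%: (0 + 130.05 = 130.05→130, 128 + 64.77 = 192.77→193, 128 + 64.77 = 192.77→193) → #82c1c1

#5caeae, #82c1c1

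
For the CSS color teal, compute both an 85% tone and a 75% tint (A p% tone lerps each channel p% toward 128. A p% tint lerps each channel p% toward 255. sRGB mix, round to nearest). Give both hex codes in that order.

CSS teal is rgb(0, 128, 128).
85% tone:
  R: 0 + 0.85×(128−0) = 0 + 108.8 = 108.8 → 109
  G: 128 + 0 = 128 → 128
  B: 128 + 0 = 128 → 128
  → #6D8080
75% tint:
  R: 0 + 191.25 = 191.25 → 191
  G: 128 + 0.75×(255−128) = 128 + 95.25 = 223.25 → 223
  B: 128 + 95.25 = 223.25 → 223
  → #BFDFDF

#6D8080, #BFDFDF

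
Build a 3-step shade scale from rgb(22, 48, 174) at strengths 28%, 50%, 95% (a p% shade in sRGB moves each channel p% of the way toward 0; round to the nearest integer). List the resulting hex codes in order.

#10237D, #0B1857, #010209

28%: (22 − 6.16 = 15.84→16, 48 − 13.44 = 34.56→35, 174 − 48.72 = 125.28→125) → #10237D
50%: (22 − 11 = 11→11, 48 − 24 = 24→24, 174 − 87 = 87→87) → #0B1857
95%: (22 − 20.9 = 1.1→1, 48 − 45.6 = 2.4→2, 174 − 165.3 = 8.7→9) → #010209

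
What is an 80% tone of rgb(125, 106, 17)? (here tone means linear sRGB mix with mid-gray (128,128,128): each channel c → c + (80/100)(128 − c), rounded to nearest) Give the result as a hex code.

Lerp each channel 80% toward 128:
  R: 125 + 2.4 = 127.4 → 127
  G: 106 + 17.6 = 123.6 → 124
  B: 17 + 88.8 = 105.8 → 106
rgb(127, 124, 106) = #7F7C6A.

#7F7C6A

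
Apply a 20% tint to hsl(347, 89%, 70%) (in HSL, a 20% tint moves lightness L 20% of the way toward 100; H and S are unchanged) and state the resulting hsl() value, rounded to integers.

hsl(347, 89%, 76%)

L moves 20% from 70 toward 100: 70 + 6 = 76 → 76.
H and S are unchanged.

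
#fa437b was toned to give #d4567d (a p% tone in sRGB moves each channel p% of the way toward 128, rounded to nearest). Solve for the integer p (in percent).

#fa437b is rgb(250, 67, 123); #d4567d is rgb(212, 86, 125).
On the R channel (widest range): 212 ≈ 250 + (p/100)(128 − 250), so p ≈ 100×(212 − 250)/(128 − 250) = -3800/-122 = 31.15.
p = 31 reproduces all three channels after rounding.

31%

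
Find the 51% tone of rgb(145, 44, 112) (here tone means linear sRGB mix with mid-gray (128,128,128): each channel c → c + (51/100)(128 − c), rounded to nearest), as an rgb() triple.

rgb(136, 87, 120)

Per channel, c → c + 0.51(128 − c):
  R: 145 − 8.67 = 136.33 → 136
  G: 44 + 0.51×(128−44) = 44 + 42.84 = 86.84 → 87
  B: 112 + 0.51×(128−112) = 112 + 8.16 = 120.16 → 120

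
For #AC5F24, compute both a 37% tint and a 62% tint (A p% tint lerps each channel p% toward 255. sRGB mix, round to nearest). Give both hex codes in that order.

#CB9A75, #DFC2AC

#AC5F24 is rgb(172, 95, 36).
37% tint:
  R: 172 + 0.37×(255−172) = 172 + 30.71 = 202.71 → 203
  G: 95 + 0.37×(255−95) = 95 + 59.2 = 154.2 → 154
  B: 36 + 81.03 = 117.03 → 117
  → #CB9A75
62% tint:
  R: 172 + 51.46 = 223.46 → 223
  G: 95 + 99.2 = 194.2 → 194
  B: 36 + 0.62×(255−36) = 36 + 135.78 = 171.78 → 172
  → #DFC2AC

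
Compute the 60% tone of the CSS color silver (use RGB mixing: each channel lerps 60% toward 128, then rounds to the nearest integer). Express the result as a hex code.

CSS silver is rgb(192, 192, 192).
Lerp each channel 60% toward 128:
  R: 192 − 38.4 = 153.6 → 154
  G: 192 − 38.4 = 153.6 → 154
  B: 192 + 0.6×(128−192) = 192 − 38.4 = 153.6 → 154
rgb(154, 154, 154) = #9A9A9A.

#9A9A9A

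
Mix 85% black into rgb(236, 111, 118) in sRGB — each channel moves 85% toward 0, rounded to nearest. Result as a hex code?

Per channel, c → c + 0.85(0 − c):
  R: 236 + 0.85×(0−236) = 236 − 200.6 = 35.4 → 35
  G: 111 + 0.85×(0−111) = 111 − 94.35 = 16.65 → 17
  B: 118 − 100.3 = 17.7 → 18
rgb(35, 17, 18) = #231112.

#231112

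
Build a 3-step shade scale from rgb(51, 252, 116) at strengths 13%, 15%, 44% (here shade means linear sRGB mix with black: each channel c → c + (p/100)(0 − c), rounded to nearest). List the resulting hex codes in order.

#2cdb65, #2bd663, #1d8d41

13%: (51 − 6.63 = 44.37→44, 252 − 32.76 = 219.24→219, 116 − 15.08 = 100.92→101) → #2cdb65
15%: (51 − 7.65 = 43.35→43, 252 − 37.8 = 214.2→214, 116 − 17.4 = 98.6→99) → #2bd663
44%: (51 − 22.44 = 28.56→29, 252 − 110.88 = 141.12→141, 116 − 51.04 = 64.96→65) → #1d8d41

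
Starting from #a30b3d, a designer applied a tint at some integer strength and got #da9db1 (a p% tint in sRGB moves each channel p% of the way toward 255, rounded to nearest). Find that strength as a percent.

60%

#a30b3d is rgb(163, 11, 61); #da9db1 is rgb(218, 157, 177).
On the G channel (widest range): 157 ≈ 11 + (p/100)(255 − 11), so p ≈ 100×(157 − 11)/(255 − 11) = 14600/244 = 59.84.
p = 60 reproduces all three channels after rounding.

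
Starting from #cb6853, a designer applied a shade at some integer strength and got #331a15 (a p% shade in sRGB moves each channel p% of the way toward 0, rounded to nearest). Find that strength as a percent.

75%

#cb6853 is rgb(203, 104, 83); #331a15 is rgb(51, 26, 21).
On the R channel (widest range): 51 ≈ 203 + (p/100)(0 − 203), so p ≈ 100×(51 − 203)/(0 − 203) = -15200/-203 = 74.88.
p = 75 reproduces all three channels after rounding.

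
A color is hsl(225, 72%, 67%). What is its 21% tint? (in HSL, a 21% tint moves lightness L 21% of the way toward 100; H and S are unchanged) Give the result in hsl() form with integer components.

L moves 21% from 67 toward 100: 67 + 6.93 = 73.93 → 74.
H and S are unchanged.

hsl(225, 72%, 74%)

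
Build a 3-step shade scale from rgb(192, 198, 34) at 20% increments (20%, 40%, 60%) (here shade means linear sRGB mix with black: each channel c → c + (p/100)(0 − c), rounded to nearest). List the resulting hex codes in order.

#9a9e1b, #737714, #4d4f0e

20%: (192 − 38.4 = 153.6→154, 198 − 39.6 = 158.4→158, 34 − 6.8 = 27.2→27) → #9a9e1b
40%: (192 − 76.8 = 115.2→115, 198 − 79.2 = 118.8→119, 34 − 13.6 = 20.4→20) → #737714
60%: (192 − 115.2 = 76.8→77, 198 − 118.8 = 79.2→79, 34 − 20.4 = 13.6→14) → #4d4f0e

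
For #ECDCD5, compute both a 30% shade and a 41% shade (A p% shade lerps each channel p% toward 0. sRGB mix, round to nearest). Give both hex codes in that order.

#A59A95, #8B827E

#ECDCD5 is rgb(236, 220, 213).
30% shade:
  R: 236 + 0.3×(0−236) = 236 − 70.8 = 165.2 → 165
  G: 220 − 66 = 154 → 154
  B: 213 − 63.9 = 149.1 → 149
  → #A59A95
41% shade:
  R: 236 + 0.41×(0−236) = 236 − 96.76 = 139.24 → 139
  G: 220 − 90.2 = 129.8 → 130
  B: 213 + 0.41×(0−213) = 213 − 87.33 = 125.67 → 126
  → #8B827E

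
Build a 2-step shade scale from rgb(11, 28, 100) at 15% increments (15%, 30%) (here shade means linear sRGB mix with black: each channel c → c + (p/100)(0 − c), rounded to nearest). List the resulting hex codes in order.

#091855, #081446

15%: (11 − 1.65 = 9.35→9, 28 − 4.2 = 23.8→24, 100 − 15 = 85→85) → #091855
30%: (11 − 3.3 = 7.7→8, 28 − 8.4 = 19.6→20, 100 − 30 = 70→70) → #081446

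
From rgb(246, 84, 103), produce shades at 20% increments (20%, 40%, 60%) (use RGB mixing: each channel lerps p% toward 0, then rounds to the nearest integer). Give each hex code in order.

#c54352, #94323e, #622229

20%: (246 − 49.2 = 196.8→197, 84 − 16.8 = 67.2→67, 103 − 20.6 = 82.4→82) → #c54352
40%: (246 − 98.4 = 147.6→148, 84 − 33.6 = 50.4→50, 103 − 41.2 = 61.8→62) → #94323e
60%: (246 − 147.6 = 98.4→98, 84 − 50.4 = 33.6→34, 103 − 61.8 = 41.2→41) → #622229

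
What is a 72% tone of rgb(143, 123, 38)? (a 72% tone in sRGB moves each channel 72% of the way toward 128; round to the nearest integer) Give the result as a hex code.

Lerp each channel 72% toward 128:
  R: 143 − 10.8 = 132.2 → 132
  G: 123 + 0.72×(128−123) = 123 + 3.6 = 126.6 → 127
  B: 38 + 0.72×(128−38) = 38 + 64.8 = 102.8 → 103
rgb(132, 127, 103) = #847f67.

#847f67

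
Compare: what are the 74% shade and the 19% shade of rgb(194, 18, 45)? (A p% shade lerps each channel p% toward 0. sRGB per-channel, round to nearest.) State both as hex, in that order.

#32050C, #9D0F24

74% shade:
  R: 194 − 143.56 = 50.44 → 50
  G: 18 − 13.32 = 4.68 → 5
  B: 45 + 0.74×(0−45) = 45 − 33.3 = 11.7 → 12
  → #32050C
19% shade:
  R: 194 + 0.19×(0−194) = 194 − 36.86 = 157.14 → 157
  G: 18 − 3.42 = 14.58 → 15
  B: 45 + 0.19×(0−45) = 45 − 8.55 = 36.45 → 36
  → #9D0F24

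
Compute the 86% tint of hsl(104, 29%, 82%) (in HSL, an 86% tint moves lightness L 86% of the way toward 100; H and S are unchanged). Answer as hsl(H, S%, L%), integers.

L moves 86% from 82 toward 100: 82 + 15.48 = 97.48 → 97.
H and S are unchanged.

hsl(104, 29%, 97%)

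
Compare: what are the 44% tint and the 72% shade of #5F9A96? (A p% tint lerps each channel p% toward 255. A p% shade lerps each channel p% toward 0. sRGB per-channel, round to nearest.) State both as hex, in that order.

#5F9A96 is rgb(95, 154, 150).
44% tint:
  R: 95 + 0.44×(255−95) = 95 + 70.4 = 165.4 → 165
  G: 154 + 0.44×(255−154) = 154 + 44.44 = 198.44 → 198
  B: 150 + 0.44×(255−150) = 150 + 46.2 = 196.2 → 196
  → #A5C6C4
72% shade:
  R: 95 + 0.72×(0−95) = 95 − 68.4 = 26.6 → 27
  G: 154 − 110.88 = 43.12 → 43
  B: 150 + 0.72×(0−150) = 150 − 108 = 42 → 42
  → #1B2B2A

#A5C6C4, #1B2B2A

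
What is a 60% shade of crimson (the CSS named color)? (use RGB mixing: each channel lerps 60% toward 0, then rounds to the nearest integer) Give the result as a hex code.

#580818

CSS crimson is rgb(220, 20, 60).
A 60% shade moves each channel 60% toward 0:
  R: 220 + 0.6×(0−220) = 220 − 132 = 88 → 88
  G: 20 − 12 = 8 → 8
  B: 60 + 0.6×(0−60) = 60 − 36 = 24 → 24
rgb(88, 8, 24) = #580818.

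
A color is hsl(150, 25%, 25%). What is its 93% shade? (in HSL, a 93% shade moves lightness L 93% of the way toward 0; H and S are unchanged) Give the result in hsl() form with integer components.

hsl(150, 25%, 2%)

L moves 93% from 25 toward 0: 25 − 23.25 = 1.75 → 2.
H and S are unchanged.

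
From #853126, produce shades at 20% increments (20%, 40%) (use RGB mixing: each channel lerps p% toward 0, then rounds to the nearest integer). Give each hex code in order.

#853126 is rgb(133, 49, 38).
20%: (133 − 26.6 = 106.4→106, 49 − 9.8 = 39.2→39, 38 − 7.6 = 30.4→30) → #6a271e
40%: (133 − 53.2 = 79.8→80, 49 − 19.6 = 29.4→29, 38 − 15.2 = 22.8→23) → #501d17

#6a271e, #501d17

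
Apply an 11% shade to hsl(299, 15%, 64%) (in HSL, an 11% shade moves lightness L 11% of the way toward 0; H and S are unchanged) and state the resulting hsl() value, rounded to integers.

L moves 11% from 64 toward 0: 64 − 7.04 = 56.96 → 57.
H and S are unchanged.

hsl(299, 15%, 57%)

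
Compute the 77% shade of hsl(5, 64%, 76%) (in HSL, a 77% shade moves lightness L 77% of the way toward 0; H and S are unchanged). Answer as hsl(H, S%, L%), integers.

hsl(5, 64%, 17%)

L moves 77% from 76 toward 0: 76 − 58.52 = 17.48 → 17.
H and S are unchanged.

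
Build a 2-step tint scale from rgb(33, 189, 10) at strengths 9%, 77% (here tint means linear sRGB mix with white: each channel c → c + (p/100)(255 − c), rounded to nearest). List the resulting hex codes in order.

9%: (33 + 19.98 = 52.98→53, 189 + 5.94 = 194.94→195, 10 + 22.05 = 32.05→32) → #35c320
77%: (33 + 170.94 = 203.94→204, 189 + 50.82 = 239.82→240, 10 + 188.65 = 198.65→199) → #ccf0c7

#35c320, #ccf0c7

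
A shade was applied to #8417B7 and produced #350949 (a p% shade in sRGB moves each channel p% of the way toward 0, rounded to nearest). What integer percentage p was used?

60%

#8417B7 is rgb(132, 23, 183); #350949 is rgb(53, 9, 73).
On the B channel (widest range): 73 ≈ 183 + (p/100)(0 − 183), so p ≈ 100×(73 − 183)/(0 − 183) = -11000/-183 = 60.11.
p = 60 reproduces all three channels after rounding.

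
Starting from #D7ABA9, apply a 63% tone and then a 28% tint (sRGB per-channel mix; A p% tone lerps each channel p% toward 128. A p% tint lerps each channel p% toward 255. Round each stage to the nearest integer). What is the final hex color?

#BBAFAE

#D7ABA9 is rgb(215, 171, 169).
Lerp each channel 63% toward 128:
  R: 215 + 0.63×(128−215) = 215 − 54.81 = 160.19 → 160
  G: 171 − 27.09 = 143.91 → 144
  B: 169 + 0.63×(128−169) = 169 − 25.83 = 143.17 → 143
After the tone: rgb(160, 144, 143) = #A0908F.
A 28% tint moves each channel 28% toward 255:
  R: 160 + 26.6 = 186.6 → 187
  G: 144 + 0.28×(255−144) = 144 + 31.08 = 175.08 → 175
  B: 143 + 0.28×(255−143) = 143 + 31.36 = 174.36 → 174
rgb(187, 175, 174) = #BBAFAE.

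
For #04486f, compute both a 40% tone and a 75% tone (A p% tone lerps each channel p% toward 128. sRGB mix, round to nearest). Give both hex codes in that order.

#04486f is rgb(4, 72, 111).
40% tone:
  R: 4 + 0.4×(128−4) = 4 + 49.6 = 53.6 → 54
  G: 72 + 0.4×(128−72) = 72 + 22.4 = 94.4 → 94
  B: 111 + 6.8 = 117.8 → 118
  → #365e76
75% tone:
  R: 4 + 93 = 97 → 97
  G: 72 + 0.75×(128−72) = 72 + 42 = 114 → 114
  B: 111 + 0.75×(128−111) = 111 + 12.75 = 123.75 → 124
  → #61727c

#365e76, #61727c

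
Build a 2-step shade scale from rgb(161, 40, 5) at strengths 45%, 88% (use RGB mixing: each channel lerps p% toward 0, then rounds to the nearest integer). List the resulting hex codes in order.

45%: (161 − 72.45 = 88.55→89, 40 − 18 = 22→22, 5 − 2.25 = 2.75→3) → #591603
88%: (161 − 141.68 = 19.32→19, 40 − 35.2 = 4.8→5, 5 − 4.4 = 0.6→1) → #130501

#591603, #130501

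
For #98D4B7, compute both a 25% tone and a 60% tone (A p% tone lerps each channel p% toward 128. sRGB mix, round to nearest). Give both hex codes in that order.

#98D4B7 is rgb(152, 212, 183).
25% tone:
  R: 152 + 0.25×(128−152) = 152 − 6 = 146 → 146
  G: 212 + 0.25×(128−212) = 212 − 21 = 191 → 191
  B: 183 − 13.75 = 169.25 → 169
  → #92BFA9
60% tone:
  R: 152 − 14.4 = 137.6 → 138
  G: 212 − 50.4 = 161.6 → 162
  B: 183 − 33 = 150 → 150
  → #8AA296

#92BFA9, #8AA296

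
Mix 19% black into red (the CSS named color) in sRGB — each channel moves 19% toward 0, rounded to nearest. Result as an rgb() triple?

rgb(207, 0, 0)

CSS red is rgb(255, 0, 0).
Per channel, c → c + 0.19(0 − c):
  R: 255 + 0.19×(0−255) = 255 − 48.45 = 206.55 → 207
  G: 0 + 0.19×(0−0) = 0 + 0 = 0 → 0
  B: 0 + 0 = 0 → 0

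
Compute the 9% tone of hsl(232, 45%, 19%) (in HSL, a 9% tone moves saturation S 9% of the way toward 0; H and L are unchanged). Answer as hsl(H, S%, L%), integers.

hsl(232, 41%, 19%)

S moves 9% from 45 toward 0: 45 − 4.05 = 40.95 → 41.
H and L are unchanged.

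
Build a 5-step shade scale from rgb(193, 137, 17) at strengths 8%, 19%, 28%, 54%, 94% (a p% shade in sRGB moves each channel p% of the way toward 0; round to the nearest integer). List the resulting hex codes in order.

8%: (193 − 15.44 = 177.56→178, 137 − 10.96 = 126.04→126, 17 − 1.36 = 15.64→16) → #b27e10
19%: (193 − 36.67 = 156.33→156, 137 − 26.03 = 110.97→111, 17 − 3.23 = 13.77→14) → #9c6f0e
28%: (193 − 54.04 = 138.96→139, 137 − 38.36 = 98.64→99, 17 − 4.76 = 12.24→12) → #8b630c
54%: (193 − 104.22 = 88.78→89, 137 − 73.98 = 63.02→63, 17 − 9.18 = 7.82→8) → #593f08
94%: (193 − 181.42 = 11.58→12, 137 − 128.78 = 8.22→8, 17 − 15.98 = 1.02→1) → #0c0801

#b27e10, #9c6f0e, #8b630c, #593f08, #0c0801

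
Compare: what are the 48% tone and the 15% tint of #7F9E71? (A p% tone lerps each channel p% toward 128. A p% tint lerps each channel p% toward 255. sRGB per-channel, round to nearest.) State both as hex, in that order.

#7F9E71 is rgb(127, 158, 113).
48% tone:
  R: 127 + 0.48×(128−127) = 127 + 0.48 = 127.48 → 127
  G: 158 + 0.48×(128−158) = 158 − 14.4 = 143.6 → 144
  B: 113 + 7.2 = 120.2 → 120
  → #7F9078
15% tint:
  R: 127 + 19.2 = 146.2 → 146
  G: 158 + 0.15×(255−158) = 158 + 14.55 = 172.55 → 173
  B: 113 + 0.15×(255−113) = 113 + 21.3 = 134.3 → 134
  → #92AD86

#7F9078, #92AD86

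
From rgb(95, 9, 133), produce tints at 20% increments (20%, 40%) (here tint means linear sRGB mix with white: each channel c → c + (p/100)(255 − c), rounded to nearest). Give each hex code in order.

#7F3A9D, #9F6BB6

20%: (95 + 32 = 127→127, 9 + 49.2 = 58.2→58, 133 + 24.4 = 157.4→157) → #7F3A9D
40%: (95 + 64 = 159→159, 9 + 98.4 = 107.4→107, 133 + 48.8 = 181.8→182) → #9F6BB6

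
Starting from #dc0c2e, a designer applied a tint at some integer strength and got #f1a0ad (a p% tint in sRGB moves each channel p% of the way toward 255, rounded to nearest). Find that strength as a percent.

61%

#dc0c2e is rgb(220, 12, 46); #f1a0ad is rgb(241, 160, 173).
On the G channel (widest range): 160 ≈ 12 + (p/100)(255 − 12), so p ≈ 100×(160 − 12)/(255 − 12) = 14800/243 = 60.91.
p = 61 reproduces all three channels after rounding.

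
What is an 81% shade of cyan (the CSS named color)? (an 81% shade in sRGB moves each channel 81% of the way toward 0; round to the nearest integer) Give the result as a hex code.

#003030

CSS cyan is rgb(0, 255, 255).
Lerp each channel 81% toward 0:
  R: 0 + 0.81×(0−0) = 0 + 0 = 0 → 0
  G: 255 − 206.55 = 48.45 → 48
  B: 255 − 206.55 = 48.45 → 48
rgb(0, 48, 48) = #003030.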